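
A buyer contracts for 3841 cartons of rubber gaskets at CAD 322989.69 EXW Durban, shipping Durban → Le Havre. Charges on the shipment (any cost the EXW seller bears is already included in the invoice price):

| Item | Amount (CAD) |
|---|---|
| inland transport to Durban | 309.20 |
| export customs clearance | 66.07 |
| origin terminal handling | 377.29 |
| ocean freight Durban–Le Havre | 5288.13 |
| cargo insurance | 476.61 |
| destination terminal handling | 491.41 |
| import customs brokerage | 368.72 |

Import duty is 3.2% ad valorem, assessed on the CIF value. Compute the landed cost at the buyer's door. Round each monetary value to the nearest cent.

EXW: the seller makes goods available at their premises; the buyer bears all onward costs.
CIF value = EXW price + inland to port + export clearance + origin terminal + freight + insurance = 322989.69 + 309.20 + 66.07 + 377.29 + 5288.13 + 476.61 = 329506.99
Import duty = 329506.99 × 3.2% = 10544.22
Buyer bears: inland to port 309.20 + export clearance 66.07 + origin terminal 377.29 + freight 5288.13 + insurance 476.61 + destination terminal 491.41 + brokerage 368.72 + duty 10544.22 = 17921.65
Landed cost = invoice 322989.69 + 17921.65 = 340911.34

Total landed cost: CAD 340911.34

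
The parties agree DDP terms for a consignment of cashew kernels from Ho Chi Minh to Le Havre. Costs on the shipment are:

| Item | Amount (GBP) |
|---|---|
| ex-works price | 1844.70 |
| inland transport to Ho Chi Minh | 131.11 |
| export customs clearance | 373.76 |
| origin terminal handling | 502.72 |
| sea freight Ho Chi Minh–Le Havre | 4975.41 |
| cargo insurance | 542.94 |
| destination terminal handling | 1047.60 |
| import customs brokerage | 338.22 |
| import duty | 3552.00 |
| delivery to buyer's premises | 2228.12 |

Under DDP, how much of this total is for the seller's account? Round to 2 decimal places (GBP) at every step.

Seller's account: GBP 15536.58

DDP: the seller bears all costs including import duty.
Seller's account: goods 1844.70 + inland to port 131.11 + export clearance 373.76 + origin terminal 502.72 + freight 4975.41 + insurance 542.94 + destination terminal 1047.60 + brokerage 338.22 + duty 3552.00 + delivery 2228.12 = 15536.58
Buyer's account: 0.00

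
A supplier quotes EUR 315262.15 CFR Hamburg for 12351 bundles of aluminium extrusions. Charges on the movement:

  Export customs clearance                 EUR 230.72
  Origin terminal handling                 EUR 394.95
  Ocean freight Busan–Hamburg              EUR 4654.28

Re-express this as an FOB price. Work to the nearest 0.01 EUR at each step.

Not relevant to the conversion: export clearance, origin terminal — on the seller under both CFR and FOB; already in the CFR price and stays in the FOB price.
From CFR to FOB, the seller no longer bears: freight.
FOB price = 315262.15 − 4654.28 = 310607.87

FOB price: EUR 310607.87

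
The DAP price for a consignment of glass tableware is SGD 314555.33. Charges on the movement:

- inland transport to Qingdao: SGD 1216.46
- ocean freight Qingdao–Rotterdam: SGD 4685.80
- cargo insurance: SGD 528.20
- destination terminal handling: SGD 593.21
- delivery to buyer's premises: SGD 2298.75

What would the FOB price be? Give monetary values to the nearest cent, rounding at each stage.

FOB price: SGD 306449.37

Not relevant to the conversion: inland to port — on the seller under both DAP and FOB; already in the DAP price and stays in the FOB price.
From DAP to FOB, the seller no longer bears: freight, insurance, destination terminal, delivery.
FOB price = 314555.33 − 4685.80 − 528.20 − 593.21 − 2298.75 = 306449.37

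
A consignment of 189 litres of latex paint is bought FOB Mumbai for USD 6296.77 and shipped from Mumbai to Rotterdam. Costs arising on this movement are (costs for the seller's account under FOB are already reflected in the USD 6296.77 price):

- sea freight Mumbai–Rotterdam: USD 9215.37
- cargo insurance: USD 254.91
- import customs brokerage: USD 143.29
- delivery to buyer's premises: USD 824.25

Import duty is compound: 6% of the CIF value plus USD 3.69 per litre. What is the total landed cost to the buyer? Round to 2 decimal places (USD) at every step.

FOB: the seller bears costs until goods are on board at the origin port; the buyer bears freight, insurance and all costs thereafter.
CIF value = FOB price + freight + insurance = 6296.77 + 9215.37 + 254.91 = 15767.05
Ad valorem component: 15767.05 × 6% = 946.02
Specific component: 189 × 3.69 = 697.41
Import duty = 946.02 + 697.41 = 1643.43
Buyer bears: freight 9215.37 + insurance 254.91 + brokerage 143.29 + delivery 824.25 + duty 1643.43 = 12081.25
Landed cost = invoice 6296.77 + 12081.25 = 18378.02

Total landed cost: USD 18378.02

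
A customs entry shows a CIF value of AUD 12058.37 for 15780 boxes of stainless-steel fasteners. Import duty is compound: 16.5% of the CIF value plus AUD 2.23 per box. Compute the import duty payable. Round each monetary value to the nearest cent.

Ad valorem component: 12058.37 × 16.5% = 1989.63
Specific component: 15780 × 2.23 = 35189.40
Import duty = 1989.63 + 35189.40 = 37179.03

Import duty: AUD 37179.03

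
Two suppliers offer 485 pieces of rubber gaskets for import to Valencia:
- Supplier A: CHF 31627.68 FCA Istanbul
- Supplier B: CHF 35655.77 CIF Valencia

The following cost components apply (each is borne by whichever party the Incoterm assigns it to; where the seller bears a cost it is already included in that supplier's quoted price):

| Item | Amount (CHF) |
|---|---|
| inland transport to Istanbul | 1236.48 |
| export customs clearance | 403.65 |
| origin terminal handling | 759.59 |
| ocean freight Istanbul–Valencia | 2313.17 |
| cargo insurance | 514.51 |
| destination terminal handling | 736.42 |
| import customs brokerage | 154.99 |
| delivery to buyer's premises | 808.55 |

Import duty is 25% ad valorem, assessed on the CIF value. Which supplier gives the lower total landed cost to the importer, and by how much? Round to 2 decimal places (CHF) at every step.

Supplier A (FCA):
CIF value = FCA price + origin terminal + freight + insurance = 31627.68 + 759.59 + 2313.17 + 514.51 = 35214.95
Import duty = 35214.95 × 25% = 8803.74
Buyer bears (A): 759.59 + 2313.17 + 514.51 + 736.42 + 154.99 + 808.55 = 5287.23
Landed cost (A) = invoice 31627.68 + 5287.23 + duty 8803.74 = 45718.65
Supplier B (CIF):
The CIF price already equals the CIF value: 35655.77
Import duty = 35655.77 × 25% = 8913.94
Buyer bears (B): 736.42 + 154.99 + 808.55 = 1699.96
Landed cost (B) = invoice 35655.77 + 1699.96 + duty 8913.94 = 46269.67
Difference = |45718.65 − 46269.67| = 551.02

Supplier A is cheaper by CHF 551.02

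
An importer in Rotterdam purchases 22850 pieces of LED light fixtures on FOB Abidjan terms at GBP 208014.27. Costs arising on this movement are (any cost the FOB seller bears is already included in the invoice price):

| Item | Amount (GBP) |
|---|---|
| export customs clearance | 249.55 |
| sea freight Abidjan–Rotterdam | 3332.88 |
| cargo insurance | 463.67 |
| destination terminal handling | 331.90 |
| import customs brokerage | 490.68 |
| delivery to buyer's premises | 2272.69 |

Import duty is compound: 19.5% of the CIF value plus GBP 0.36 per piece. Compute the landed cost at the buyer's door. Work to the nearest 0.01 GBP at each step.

FOB: the seller bears costs until goods are on board at the origin port; the buyer bears freight, insurance and all costs thereafter.
Already in the invoice (seller's account under FOB): export clearance — exclude.
CIF value = FOB price + freight + insurance = 208014.27 + 3332.88 + 463.67 = 211810.82
Ad valorem component: 211810.82 × 19.5% = 41303.11
Specific component: 22850 × 0.36 = 8226.00
Import duty = 41303.11 + 8226.00 = 49529.11
Buyer bears: freight 3332.88 + insurance 463.67 + destination terminal 331.90 + brokerage 490.68 + delivery 2272.69 + duty 49529.11 = 56420.93
Landed cost = invoice 208014.27 + 56420.93 = 264435.20

Total landed cost: GBP 264435.20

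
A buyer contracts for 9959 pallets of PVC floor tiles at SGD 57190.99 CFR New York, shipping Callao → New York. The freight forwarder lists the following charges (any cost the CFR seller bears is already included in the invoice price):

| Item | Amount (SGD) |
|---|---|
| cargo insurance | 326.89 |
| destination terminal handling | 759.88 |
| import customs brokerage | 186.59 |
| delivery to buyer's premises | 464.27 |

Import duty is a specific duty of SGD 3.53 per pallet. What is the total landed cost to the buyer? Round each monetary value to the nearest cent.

Total landed cost: SGD 94083.89

CFR: the seller pays costs through ocean freight to the destination port, but not insurance.
CIF value = CFR price + insurance = 57190.99 + 326.89 = 57517.88
Import duty = 9959 × 3.53 = 35155.27
Buyer bears: insurance 326.89 + destination terminal 759.88 + brokerage 186.59 + delivery 464.27 + duty 35155.27 = 36892.90
Landed cost = invoice 57190.99 + 36892.90 = 94083.89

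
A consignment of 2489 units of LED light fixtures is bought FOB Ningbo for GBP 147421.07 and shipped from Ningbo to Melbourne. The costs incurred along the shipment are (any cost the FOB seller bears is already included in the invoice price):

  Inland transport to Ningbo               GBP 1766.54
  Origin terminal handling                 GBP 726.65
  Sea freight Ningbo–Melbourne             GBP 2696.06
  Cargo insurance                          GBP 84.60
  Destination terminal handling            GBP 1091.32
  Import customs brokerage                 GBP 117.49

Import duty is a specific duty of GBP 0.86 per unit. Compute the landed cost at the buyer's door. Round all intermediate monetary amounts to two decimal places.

FOB: the seller bears costs until goods are on board at the origin port; the buyer bears freight, insurance and all costs thereafter.
Already in the invoice (seller's account under FOB): inland to port, origin terminal — exclude.
CIF value = FOB price + freight + insurance = 147421.07 + 2696.06 + 84.60 = 150201.73
Import duty = 2489 × 0.86 = 2140.54
Buyer bears: freight 2696.06 + insurance 84.60 + destination terminal 1091.32 + brokerage 117.49 + duty 2140.54 = 6130.01
Landed cost = invoice 147421.07 + 6130.01 = 153551.08

Total landed cost: GBP 153551.08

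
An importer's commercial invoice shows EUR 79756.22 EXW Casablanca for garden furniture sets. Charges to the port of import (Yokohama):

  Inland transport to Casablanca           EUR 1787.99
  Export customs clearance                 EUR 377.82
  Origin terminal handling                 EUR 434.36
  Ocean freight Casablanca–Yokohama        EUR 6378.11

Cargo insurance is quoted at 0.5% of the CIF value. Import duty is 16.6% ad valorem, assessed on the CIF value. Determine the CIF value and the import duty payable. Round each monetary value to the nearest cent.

CIF value: EUR 89180.40; import duty: EUR 14803.95

Let C be the CIF value. C = EXW price + pre-shipment costs + freight + 0.5% × C
C − 0.5% × C = 79756.22 + 1787.99 + 377.82 + 434.36 + 6378.11
0.995 × C = 88734.50
C = 88734.50 / 0.995 = 89180.40
Insurance premium = 0.5% × 89180.40 = 445.90
Import duty = 89180.40 × 16.6% = 14803.95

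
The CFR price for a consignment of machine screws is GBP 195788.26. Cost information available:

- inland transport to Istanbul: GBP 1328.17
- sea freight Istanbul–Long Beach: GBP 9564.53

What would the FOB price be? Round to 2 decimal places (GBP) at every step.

Not relevant to the conversion: inland to port — on the seller under both CFR and FOB; already in the CFR price and stays in the FOB price.
From CFR to FOB, the seller no longer bears: freight.
FOB price = 195788.26 − 9564.53 = 186223.73

FOB price: GBP 186223.73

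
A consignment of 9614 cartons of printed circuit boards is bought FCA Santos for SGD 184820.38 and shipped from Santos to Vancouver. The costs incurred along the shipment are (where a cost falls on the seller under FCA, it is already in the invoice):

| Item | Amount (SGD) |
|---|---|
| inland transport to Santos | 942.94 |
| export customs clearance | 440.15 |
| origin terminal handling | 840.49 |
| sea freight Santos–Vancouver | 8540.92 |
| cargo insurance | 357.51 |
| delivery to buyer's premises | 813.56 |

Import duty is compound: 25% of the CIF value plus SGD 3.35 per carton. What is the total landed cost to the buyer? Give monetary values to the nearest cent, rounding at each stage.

Total landed cost: SGD 276219.59

FCA: the seller delivers export-cleared goods to the carrier; the buyer bears costs from that point.
Already in the invoice (seller's account under FCA): inland to port, export clearance — exclude.
CIF value = FCA price + origin terminal + freight + insurance = 184820.38 + 840.49 + 8540.92 + 357.51 = 194559.30
Ad valorem component: 194559.30 × 25% = 48639.83
Specific component: 9614 × 3.35 = 32206.90
Import duty = 48639.83 + 32206.90 = 80846.73
Buyer bears: origin terminal 840.49 + freight 8540.92 + insurance 357.51 + delivery 813.56 + duty 80846.73 = 91399.21
Landed cost = invoice 184820.38 + 91399.21 = 276219.59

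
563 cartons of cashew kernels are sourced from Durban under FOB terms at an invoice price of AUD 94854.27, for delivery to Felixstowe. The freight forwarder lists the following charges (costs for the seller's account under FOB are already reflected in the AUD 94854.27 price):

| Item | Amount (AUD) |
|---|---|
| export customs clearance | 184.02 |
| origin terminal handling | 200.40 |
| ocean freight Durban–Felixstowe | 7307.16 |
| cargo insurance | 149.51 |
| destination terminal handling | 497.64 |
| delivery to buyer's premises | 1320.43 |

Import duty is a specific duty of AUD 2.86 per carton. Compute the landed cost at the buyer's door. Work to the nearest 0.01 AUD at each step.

FOB: the seller bears costs until goods are on board at the origin port; the buyer bears freight, insurance and all costs thereafter.
Already in the invoice (seller's account under FOB): export clearance, origin terminal — exclude.
CIF value = FOB price + freight + insurance = 94854.27 + 7307.16 + 149.51 = 102310.94
Import duty = 563 × 2.86 = 1610.18
Buyer bears: freight 7307.16 + insurance 149.51 + destination terminal 497.64 + delivery 1320.43 + duty 1610.18 = 10884.92
Landed cost = invoice 94854.27 + 10884.92 = 105739.19

Total landed cost: AUD 105739.19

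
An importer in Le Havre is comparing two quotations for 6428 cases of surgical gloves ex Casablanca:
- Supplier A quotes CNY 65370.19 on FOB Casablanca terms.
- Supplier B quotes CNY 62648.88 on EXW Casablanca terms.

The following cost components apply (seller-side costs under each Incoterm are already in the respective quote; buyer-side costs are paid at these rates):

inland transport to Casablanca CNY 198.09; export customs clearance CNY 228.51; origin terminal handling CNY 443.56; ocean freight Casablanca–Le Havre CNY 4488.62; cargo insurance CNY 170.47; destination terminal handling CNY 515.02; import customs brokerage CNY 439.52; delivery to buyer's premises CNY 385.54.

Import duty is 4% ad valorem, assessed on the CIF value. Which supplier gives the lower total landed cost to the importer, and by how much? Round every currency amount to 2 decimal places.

Supplier A (FOB):
CIF value = FOB price + freight + insurance = 65370.19 + 4488.62 + 170.47 = 70029.28
Import duty = 70029.28 × 4% = 2801.17
Buyer bears (A): 4488.62 + 170.47 + 515.02 + 439.52 + 385.54 = 5999.17
Landed cost (A) = invoice 65370.19 + 5999.17 + duty 2801.17 = 74170.53
Supplier B (EXW):
CIF value = EXW price + inland to port + export clearance + origin terminal + freight + insurance = 62648.88 + 198.09 + 228.51 + 443.56 + 4488.62 + 170.47 = 68178.13
Import duty = 68178.13 × 4% = 2727.13
Buyer bears (B): 198.09 + 228.51 + 443.56 + 4488.62 + 170.47 + 515.02 + 439.52 + 385.54 = 6869.33
Landed cost (B) = invoice 62648.88 + 6869.33 + duty 2727.13 = 72245.34
Difference = |74170.53 − 72245.34| = 1925.19

Supplier B is cheaper by CNY 1925.19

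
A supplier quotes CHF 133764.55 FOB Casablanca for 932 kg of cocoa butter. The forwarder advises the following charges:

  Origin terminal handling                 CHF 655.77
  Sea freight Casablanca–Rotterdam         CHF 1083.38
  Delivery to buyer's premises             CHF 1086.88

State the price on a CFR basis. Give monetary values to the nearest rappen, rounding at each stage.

Not relevant to the conversion: origin terminal — on the seller under both FOB and CFR; already in the FOB price and stays in the CFR price. delivery — on the buyer under both terms; not part of either seller's price.
From FOB to CFR, the seller additionally bears: freight.
CFR price = 133764.55 + 1083.38 = 134847.93

CFR price: CHF 134847.93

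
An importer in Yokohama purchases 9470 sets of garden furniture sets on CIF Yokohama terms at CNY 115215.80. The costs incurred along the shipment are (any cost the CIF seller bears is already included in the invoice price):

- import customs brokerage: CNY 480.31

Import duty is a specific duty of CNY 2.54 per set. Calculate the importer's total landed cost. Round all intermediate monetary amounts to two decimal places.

CIF: the seller pays costs through ocean freight and marine insurance to the destination port.
The CIF price already equals the CIF value: 115215.80
Import duty = 9470 × 2.54 = 24053.80
Buyer bears: brokerage 480.31 + duty 24053.80 = 24534.11
Landed cost = invoice 115215.80 + 24534.11 = 139749.91

Total landed cost: CNY 139749.91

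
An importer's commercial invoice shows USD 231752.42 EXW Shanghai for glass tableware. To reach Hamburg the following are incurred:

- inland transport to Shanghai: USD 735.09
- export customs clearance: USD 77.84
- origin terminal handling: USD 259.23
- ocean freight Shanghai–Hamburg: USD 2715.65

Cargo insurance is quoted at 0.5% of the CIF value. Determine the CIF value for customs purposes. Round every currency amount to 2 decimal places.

CIF value: USD 236723.85

Let C be the CIF value. C = EXW price + pre-shipment costs + freight + 0.5% × C
C − 0.5% × C = 231752.42 + 735.09 + 77.84 + 259.23 + 2715.65
0.995 × C = 235540.23
C = 235540.23 / 0.995 = 236723.85
Insurance premium = 0.5% × 236723.85 = 1183.62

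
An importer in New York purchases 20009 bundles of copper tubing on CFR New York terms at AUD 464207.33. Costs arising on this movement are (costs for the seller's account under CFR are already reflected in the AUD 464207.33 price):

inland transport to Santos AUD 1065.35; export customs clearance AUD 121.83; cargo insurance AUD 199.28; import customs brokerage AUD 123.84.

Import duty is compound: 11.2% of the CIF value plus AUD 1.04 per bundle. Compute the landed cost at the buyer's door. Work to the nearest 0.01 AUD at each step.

Total landed cost: AUD 537353.35

CFR: the seller pays costs through ocean freight to the destination port, but not insurance.
Already in the invoice (seller's account under CFR): inland to port, export clearance — exclude.
CIF value = CFR price + insurance = 464207.33 + 199.28 = 464406.61
Ad valorem component: 464406.61 × 11.2% = 52013.54
Specific component: 20009 × 1.04 = 20809.36
Import duty = 52013.54 + 20809.36 = 72822.90
Buyer bears: insurance 199.28 + brokerage 123.84 + duty 72822.90 = 73146.02
Landed cost = invoice 464207.33 + 73146.02 = 537353.35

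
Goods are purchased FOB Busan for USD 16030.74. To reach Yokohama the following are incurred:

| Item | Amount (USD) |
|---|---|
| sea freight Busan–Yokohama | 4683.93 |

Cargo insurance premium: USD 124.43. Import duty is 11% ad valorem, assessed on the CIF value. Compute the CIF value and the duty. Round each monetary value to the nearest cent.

CIF value: USD 20839.10; import duty: USD 2292.30

CIF = FOB price + freight + insurance
CIF = 16030.74 + 4683.93 + 124.43 = 20839.10
Import duty = 20839.10 × 11% = 2292.30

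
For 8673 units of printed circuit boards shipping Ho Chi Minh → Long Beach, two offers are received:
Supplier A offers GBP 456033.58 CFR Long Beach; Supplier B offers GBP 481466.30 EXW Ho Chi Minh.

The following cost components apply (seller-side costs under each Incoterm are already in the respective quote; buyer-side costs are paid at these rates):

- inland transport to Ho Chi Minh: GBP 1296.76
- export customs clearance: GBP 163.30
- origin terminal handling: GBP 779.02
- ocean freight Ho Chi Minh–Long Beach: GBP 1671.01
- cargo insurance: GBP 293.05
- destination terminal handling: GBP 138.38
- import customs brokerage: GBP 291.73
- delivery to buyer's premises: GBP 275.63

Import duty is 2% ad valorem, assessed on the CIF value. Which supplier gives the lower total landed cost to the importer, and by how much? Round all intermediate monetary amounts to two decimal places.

Supplier A is cheaper by GBP 29929.67

Supplier A (CFR):
CIF value = CFR price + insurance = 456033.58 + 293.05 = 456326.63
Import duty = 456326.63 × 2% = 9126.53
Buyer bears (A): 293.05 + 138.38 + 291.73 + 275.63 = 998.79
Landed cost (A) = invoice 456033.58 + 998.79 + duty 9126.53 = 466158.90
Supplier B (EXW):
CIF value = EXW price + inland to port + export clearance + origin terminal + freight + insurance = 481466.30 + 1296.76 + 163.30 + 779.02 + 1671.01 + 293.05 = 485669.44
Import duty = 485669.44 × 2% = 9713.39
Buyer bears (B): 1296.76 + 163.30 + 779.02 + 1671.01 + 293.05 + 138.38 + 291.73 + 275.63 = 4908.88
Landed cost (B) = invoice 481466.30 + 4908.88 + duty 9713.39 = 496088.57
Difference = |466158.90 − 496088.57| = 29929.67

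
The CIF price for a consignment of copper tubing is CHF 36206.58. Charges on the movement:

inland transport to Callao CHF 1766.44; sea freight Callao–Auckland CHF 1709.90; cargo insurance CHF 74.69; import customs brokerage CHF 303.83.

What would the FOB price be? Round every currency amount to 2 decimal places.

Not relevant to the conversion: inland to port — on the seller under both CIF and FOB; already in the CIF price and stays in the FOB price. brokerage — on the buyer under both terms; not part of either seller's price.
From CIF to FOB, the seller no longer bears: freight, insurance.
FOB price = 36206.58 − 1709.90 − 74.69 = 34421.99

FOB price: CHF 34421.99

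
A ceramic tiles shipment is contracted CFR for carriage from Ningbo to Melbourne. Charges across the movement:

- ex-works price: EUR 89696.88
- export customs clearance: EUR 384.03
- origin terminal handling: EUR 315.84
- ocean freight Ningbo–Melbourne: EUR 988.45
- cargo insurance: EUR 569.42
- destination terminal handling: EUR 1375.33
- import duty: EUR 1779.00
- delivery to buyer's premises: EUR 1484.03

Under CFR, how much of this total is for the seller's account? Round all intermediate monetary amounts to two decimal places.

CFR: the seller pays costs through ocean freight to the destination port, but not insurance.
Seller's account: goods 89696.88 + export clearance 384.03 + origin terminal 315.84 + freight 988.45 = 91385.20
Buyer's account: insurance 569.42 + destination terminal 1375.33 + duty 1779.00 + delivery 1484.03 = 5207.78

Seller's account: EUR 91385.20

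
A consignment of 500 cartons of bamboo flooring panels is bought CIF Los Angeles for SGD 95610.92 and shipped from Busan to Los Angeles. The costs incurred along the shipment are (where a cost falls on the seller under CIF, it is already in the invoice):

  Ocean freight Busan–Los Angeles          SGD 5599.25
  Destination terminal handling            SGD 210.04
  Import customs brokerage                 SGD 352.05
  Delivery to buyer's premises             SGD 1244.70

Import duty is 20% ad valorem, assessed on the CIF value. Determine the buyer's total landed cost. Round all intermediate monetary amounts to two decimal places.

CIF: the seller pays costs through ocean freight and marine insurance to the destination port.
Already in the invoice (seller's account under CIF): freight — exclude.
The CIF price already equals the CIF value: 95610.92
Import duty = 95610.92 × 20% = 19122.18
Buyer bears: destination terminal 210.04 + brokerage 352.05 + delivery 1244.70 + duty 19122.18 = 20928.97
Landed cost = invoice 95610.92 + 20928.97 = 116539.89

Total landed cost: SGD 116539.89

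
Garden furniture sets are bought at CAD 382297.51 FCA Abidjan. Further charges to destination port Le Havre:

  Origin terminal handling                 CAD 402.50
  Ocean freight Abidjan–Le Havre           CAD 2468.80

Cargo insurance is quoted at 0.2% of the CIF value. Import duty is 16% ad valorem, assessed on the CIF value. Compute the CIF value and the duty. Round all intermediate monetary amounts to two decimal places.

CIF value: CAD 385940.69; import duty: CAD 61750.51

Let C be the CIF value. C = FCA price + pre-shipment costs + freight + 0.2% × C
C − 0.2% × C = 382297.51 + 402.50 + 2468.80
0.998 × C = 385168.81
C = 385168.81 / 0.998 = 385940.69
Insurance premium = 0.2% × 385940.69 = 771.88
Import duty = 385940.69 × 16% = 61750.51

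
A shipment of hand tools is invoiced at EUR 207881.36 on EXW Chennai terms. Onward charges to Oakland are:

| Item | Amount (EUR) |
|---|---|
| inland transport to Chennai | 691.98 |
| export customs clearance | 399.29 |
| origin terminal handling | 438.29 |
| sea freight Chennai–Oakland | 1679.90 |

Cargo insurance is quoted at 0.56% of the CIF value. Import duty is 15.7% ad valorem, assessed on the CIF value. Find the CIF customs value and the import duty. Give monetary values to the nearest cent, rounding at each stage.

Let C be the CIF value. C = EXW price + pre-shipment costs + freight + 0.56% × C
C − 0.56% × C = 207881.36 + 691.98 + 399.29 + 438.29 + 1679.90
0.9944 × C = 211090.82
C = 211090.82 / 0.9944 = 212279.59
Insurance premium = 0.56% × 212279.59 = 1188.77
Import duty = 212279.59 × 15.7% = 33327.90

CIF value: EUR 212279.59; import duty: EUR 33327.90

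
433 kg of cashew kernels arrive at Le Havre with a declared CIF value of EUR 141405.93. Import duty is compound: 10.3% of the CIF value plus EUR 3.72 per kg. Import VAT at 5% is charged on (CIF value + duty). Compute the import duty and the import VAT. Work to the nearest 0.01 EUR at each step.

Import duty: EUR 16175.57; import VAT: EUR 7879.08

Ad valorem component: 141405.93 × 10.3% = 14564.81
Specific component: 433 × 3.72 = 1610.76
Import duty = 14564.81 + 1610.76 = 16175.57
VAT base = CIF + duty = 141405.93 + 16175.57 = 157581.50
Import VAT = 157581.50 × 5% = 7879.08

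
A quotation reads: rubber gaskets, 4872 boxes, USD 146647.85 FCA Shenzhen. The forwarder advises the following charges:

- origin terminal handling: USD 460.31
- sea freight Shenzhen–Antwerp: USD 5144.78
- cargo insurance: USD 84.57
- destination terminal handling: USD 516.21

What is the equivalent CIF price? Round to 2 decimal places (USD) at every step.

Not relevant to the conversion: destination terminal — on the buyer under both terms; not part of either seller's price.
From FCA to CIF, the seller additionally bears: origin terminal, freight, insurance.
CIF price = 146647.85 + 460.31 + 5144.78 + 84.57 = 152337.51

CIF price: USD 152337.51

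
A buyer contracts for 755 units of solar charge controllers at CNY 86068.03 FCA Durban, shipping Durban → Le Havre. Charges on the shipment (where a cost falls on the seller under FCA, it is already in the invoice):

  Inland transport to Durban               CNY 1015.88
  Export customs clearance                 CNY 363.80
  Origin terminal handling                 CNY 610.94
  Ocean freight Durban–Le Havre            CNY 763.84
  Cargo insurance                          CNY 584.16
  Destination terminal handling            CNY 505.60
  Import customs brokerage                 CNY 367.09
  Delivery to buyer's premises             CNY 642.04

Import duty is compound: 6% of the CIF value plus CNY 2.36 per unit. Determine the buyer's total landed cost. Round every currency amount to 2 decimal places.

FCA: the seller delivers export-cleared goods to the carrier; the buyer bears costs from that point.
Already in the invoice (seller's account under FCA): inland to port, export clearance — exclude.
CIF value = FCA price + origin terminal + freight + insurance = 86068.03 + 610.94 + 763.84 + 584.16 = 88026.97
Ad valorem component: 88026.97 × 6% = 5281.62
Specific component: 755 × 2.36 = 1781.80
Import duty = 5281.62 + 1781.80 = 7063.42
Buyer bears: origin terminal 610.94 + freight 763.84 + insurance 584.16 + destination terminal 505.60 + brokerage 367.09 + delivery 642.04 + duty 7063.42 = 10537.09
Landed cost = invoice 86068.03 + 10537.09 = 96605.12

Total landed cost: CNY 96605.12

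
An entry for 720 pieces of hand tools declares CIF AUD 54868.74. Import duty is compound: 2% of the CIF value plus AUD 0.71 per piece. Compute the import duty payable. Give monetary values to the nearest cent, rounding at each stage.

Ad valorem component: 54868.74 × 2% = 1097.37
Specific component: 720 × 0.71 = 511.20
Import duty = 1097.37 + 511.20 = 1608.57

Import duty: AUD 1608.57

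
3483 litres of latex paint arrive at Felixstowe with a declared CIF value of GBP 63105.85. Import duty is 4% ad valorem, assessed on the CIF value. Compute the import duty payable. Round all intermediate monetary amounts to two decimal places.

Import duty = 63105.85 × 4% = 2524.23

Import duty: GBP 2524.23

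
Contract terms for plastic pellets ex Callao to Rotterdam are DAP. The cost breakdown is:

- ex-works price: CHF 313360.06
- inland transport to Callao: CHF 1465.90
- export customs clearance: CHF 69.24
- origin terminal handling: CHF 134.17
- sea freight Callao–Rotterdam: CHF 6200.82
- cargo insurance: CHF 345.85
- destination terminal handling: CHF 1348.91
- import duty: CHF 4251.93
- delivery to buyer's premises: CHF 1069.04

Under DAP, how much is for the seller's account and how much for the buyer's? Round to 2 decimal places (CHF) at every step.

Seller: CHF 323993.99; buyer: CHF 4251.93

DAP: the seller bears all costs to the named destination except import duty and clearance.
Seller's account: goods 313360.06 + inland to port 1465.90 + export clearance 69.24 + origin terminal 134.17 + freight 6200.82 + insurance 345.85 + destination terminal 1348.91 + delivery 1069.04 = 323993.99
Buyer's account: duty 4251.93 = 4251.93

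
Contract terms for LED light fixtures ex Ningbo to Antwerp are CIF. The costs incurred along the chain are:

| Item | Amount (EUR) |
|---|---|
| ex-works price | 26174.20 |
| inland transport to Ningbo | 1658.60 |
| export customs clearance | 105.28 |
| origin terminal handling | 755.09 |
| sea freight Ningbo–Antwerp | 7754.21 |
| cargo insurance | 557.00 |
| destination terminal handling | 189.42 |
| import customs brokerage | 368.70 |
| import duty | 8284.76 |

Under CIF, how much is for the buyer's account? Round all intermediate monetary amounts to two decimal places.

Buyer's account: EUR 8842.88

CIF: the seller pays costs through ocean freight and marine insurance to the destination port.
Seller's account: goods 26174.20 + inland to port 1658.60 + export clearance 105.28 + origin terminal 755.09 + freight 7754.21 + insurance 557.00 = 37004.38
Buyer's account: destination terminal 189.42 + brokerage 368.70 + duty 8284.76 = 8842.88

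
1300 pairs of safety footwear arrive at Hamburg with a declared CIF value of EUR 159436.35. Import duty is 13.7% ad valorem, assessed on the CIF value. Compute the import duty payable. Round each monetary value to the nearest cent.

Import duty = 159436.35 × 13.7% = 21842.78

Import duty: EUR 21842.78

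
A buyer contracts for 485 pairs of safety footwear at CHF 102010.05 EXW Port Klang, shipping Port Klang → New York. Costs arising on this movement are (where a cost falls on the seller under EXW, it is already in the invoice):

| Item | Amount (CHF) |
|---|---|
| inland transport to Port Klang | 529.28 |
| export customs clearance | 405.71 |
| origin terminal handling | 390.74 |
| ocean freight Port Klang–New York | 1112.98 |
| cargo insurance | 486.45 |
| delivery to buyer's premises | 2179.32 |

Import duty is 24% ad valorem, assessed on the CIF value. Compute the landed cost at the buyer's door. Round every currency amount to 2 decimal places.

EXW: the seller makes goods available at their premises; the buyer bears all onward costs.
CIF value = EXW price + inland to port + export clearance + origin terminal + freight + insurance = 102010.05 + 529.28 + 405.71 + 390.74 + 1112.98 + 486.45 = 104935.21
Import duty = 104935.21 × 24% = 25184.45
Buyer bears: inland to port 529.28 + export clearance 405.71 + origin terminal 390.74 + freight 1112.98 + insurance 486.45 + delivery 2179.32 + duty 25184.45 = 30288.93
Landed cost = invoice 102010.05 + 30288.93 = 132298.98

Total landed cost: CHF 132298.98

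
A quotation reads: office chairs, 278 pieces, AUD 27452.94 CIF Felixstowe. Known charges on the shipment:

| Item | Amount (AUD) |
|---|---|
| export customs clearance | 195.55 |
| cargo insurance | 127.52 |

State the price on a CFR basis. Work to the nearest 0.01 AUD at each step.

Not relevant to the conversion: export clearance — on the seller under both CIF and CFR; already in the CIF price and stays in the CFR price.
From CIF to CFR, the seller no longer bears: insurance.
CFR price = 27452.94 − 127.52 = 27325.42

CFR price: AUD 27325.42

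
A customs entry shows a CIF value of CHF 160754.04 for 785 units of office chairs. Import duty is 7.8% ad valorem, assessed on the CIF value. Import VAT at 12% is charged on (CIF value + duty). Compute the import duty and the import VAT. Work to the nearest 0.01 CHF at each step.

Import duty = 160754.04 × 7.8% = 12538.82
VAT base = CIF + duty = 160754.04 + 12538.82 = 173292.86
Import VAT = 173292.86 × 12% = 20795.14

Import duty: CHF 12538.82; import VAT: CHF 20795.14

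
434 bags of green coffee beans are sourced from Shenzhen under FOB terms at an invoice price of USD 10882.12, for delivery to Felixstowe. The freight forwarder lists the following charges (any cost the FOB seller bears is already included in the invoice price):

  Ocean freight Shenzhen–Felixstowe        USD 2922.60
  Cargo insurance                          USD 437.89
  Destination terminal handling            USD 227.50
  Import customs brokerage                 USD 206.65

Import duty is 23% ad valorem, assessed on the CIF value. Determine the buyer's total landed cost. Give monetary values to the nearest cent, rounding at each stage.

Total landed cost: USD 17952.56

FOB: the seller bears costs until goods are on board at the origin port; the buyer bears freight, insurance and all costs thereafter.
CIF value = FOB price + freight + insurance = 10882.12 + 2922.60 + 437.89 = 14242.61
Import duty = 14242.61 × 23% = 3275.80
Buyer bears: freight 2922.60 + insurance 437.89 + destination terminal 227.50 + brokerage 206.65 + duty 3275.80 = 7070.44
Landed cost = invoice 10882.12 + 7070.44 = 17952.56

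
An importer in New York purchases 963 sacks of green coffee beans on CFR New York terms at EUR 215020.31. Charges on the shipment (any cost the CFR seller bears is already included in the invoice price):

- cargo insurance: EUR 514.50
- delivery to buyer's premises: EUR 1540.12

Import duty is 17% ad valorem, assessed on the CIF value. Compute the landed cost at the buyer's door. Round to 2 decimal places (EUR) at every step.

Total landed cost: EUR 253715.85

CFR: the seller pays costs through ocean freight to the destination port, but not insurance.
CIF value = CFR price + insurance = 215020.31 + 514.50 = 215534.81
Import duty = 215534.81 × 17% = 36640.92
Buyer bears: insurance 514.50 + delivery 1540.12 + duty 36640.92 = 38695.54
Landed cost = invoice 215020.31 + 38695.54 = 253715.85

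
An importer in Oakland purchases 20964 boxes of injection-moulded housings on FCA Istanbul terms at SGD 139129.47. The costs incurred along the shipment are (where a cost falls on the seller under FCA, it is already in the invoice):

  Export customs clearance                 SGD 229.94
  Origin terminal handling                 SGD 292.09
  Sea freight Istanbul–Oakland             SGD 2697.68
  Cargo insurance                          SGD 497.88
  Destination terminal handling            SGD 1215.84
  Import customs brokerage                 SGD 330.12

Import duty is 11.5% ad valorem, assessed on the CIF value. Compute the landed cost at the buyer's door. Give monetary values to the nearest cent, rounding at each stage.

FCA: the seller delivers export-cleared goods to the carrier; the buyer bears costs from that point.
Already in the invoice (seller's account under FCA): export clearance — exclude.
CIF value = FCA price + origin terminal + freight + insurance = 139129.47 + 292.09 + 2697.68 + 497.88 = 142617.12
Import duty = 142617.12 × 11.5% = 16400.97
Buyer bears: origin terminal 292.09 + freight 2697.68 + insurance 497.88 + destination terminal 1215.84 + brokerage 330.12 + duty 16400.97 = 21434.58
Landed cost = invoice 139129.47 + 21434.58 = 160564.05

Total landed cost: SGD 160564.05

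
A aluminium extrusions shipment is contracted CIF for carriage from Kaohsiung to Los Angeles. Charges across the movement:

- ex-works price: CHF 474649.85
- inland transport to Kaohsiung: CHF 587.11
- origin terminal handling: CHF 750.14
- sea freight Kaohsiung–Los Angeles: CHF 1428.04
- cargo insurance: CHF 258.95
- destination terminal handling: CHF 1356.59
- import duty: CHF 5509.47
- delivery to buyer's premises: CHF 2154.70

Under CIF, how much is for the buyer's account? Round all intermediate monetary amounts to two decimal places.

CIF: the seller pays costs through ocean freight and marine insurance to the destination port.
Seller's account: goods 474649.85 + inland to port 587.11 + origin terminal 750.14 + freight 1428.04 + insurance 258.95 = 477674.09
Buyer's account: destination terminal 1356.59 + duty 5509.47 + delivery 2154.70 = 9020.76

Buyer's account: CHF 9020.76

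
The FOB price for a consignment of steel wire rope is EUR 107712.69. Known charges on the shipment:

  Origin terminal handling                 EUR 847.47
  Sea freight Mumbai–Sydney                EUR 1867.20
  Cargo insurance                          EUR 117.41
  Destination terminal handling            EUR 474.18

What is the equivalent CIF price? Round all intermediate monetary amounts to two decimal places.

Not relevant to the conversion: origin terminal — on the seller under both FOB and CIF; already in the FOB price and stays in the CIF price. destination terminal — on the buyer under both terms; not part of either seller's price.
From FOB to CIF, the seller additionally bears: freight, insurance.
CIF price = 107712.69 + 1867.20 + 117.41 = 109697.30

CIF price: EUR 109697.30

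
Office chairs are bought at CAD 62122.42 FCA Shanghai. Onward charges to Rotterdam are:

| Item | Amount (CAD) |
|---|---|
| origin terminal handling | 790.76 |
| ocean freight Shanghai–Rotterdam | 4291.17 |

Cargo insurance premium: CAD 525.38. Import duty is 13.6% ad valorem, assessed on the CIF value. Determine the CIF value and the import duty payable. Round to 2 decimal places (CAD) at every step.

CIF value: CAD 67729.73; import duty: CAD 9211.24

CIF = FCA price + pre-shipment costs + freight + insurance
CIF = 62122.42 + 790.76 + 4291.17 + 525.38 = 67729.73
Import duty = 67729.73 × 13.6% = 9211.24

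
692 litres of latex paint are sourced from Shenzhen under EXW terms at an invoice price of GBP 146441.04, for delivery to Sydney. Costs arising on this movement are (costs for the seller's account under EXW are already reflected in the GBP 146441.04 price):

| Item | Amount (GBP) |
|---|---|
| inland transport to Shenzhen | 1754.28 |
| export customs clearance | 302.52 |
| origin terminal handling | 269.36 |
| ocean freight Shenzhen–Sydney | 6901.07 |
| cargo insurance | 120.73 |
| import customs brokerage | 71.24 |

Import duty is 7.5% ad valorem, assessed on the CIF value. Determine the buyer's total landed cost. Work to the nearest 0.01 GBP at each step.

Total landed cost: GBP 167544.42

EXW: the seller makes goods available at their premises; the buyer bears all onward costs.
CIF value = EXW price + inland to port + export clearance + origin terminal + freight + insurance = 146441.04 + 1754.28 + 302.52 + 269.36 + 6901.07 + 120.73 = 155789.00
Import duty = 155789.00 × 7.5% = 11684.18
Buyer bears: inland to port 1754.28 + export clearance 302.52 + origin terminal 269.36 + freight 6901.07 + insurance 120.73 + brokerage 71.24 + duty 11684.18 = 21103.38
Landed cost = invoice 146441.04 + 21103.38 = 167544.42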